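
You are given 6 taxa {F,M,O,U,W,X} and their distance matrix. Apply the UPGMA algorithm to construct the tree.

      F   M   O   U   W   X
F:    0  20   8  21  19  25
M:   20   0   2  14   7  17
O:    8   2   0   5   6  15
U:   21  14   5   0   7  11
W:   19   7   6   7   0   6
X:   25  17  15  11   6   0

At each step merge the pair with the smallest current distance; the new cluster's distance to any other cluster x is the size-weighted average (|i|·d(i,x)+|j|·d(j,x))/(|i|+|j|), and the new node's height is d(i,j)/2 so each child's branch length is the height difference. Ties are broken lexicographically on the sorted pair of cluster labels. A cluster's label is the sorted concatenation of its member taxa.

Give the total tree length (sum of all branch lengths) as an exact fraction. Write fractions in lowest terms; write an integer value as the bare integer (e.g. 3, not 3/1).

iteration 1: select M,O (d=2); attach at lengths (1, 1); label the merged cluster MO
  updated: d(F,MO)=14, d(MO,U)=19/2, d(MO,W)=13/2, d(MO,X)=16
iteration 2: select W,X (d=6); attach at lengths (3, 3); label the merged cluster WX
  updated: d(F,WX)=22, d(MO,WX)=45/4, d(U,WX)=9
iteration 3: select U,WX (d=9); attach at lengths (9/2, 3/2); label the merged cluster UWX
  updated: d(F,UWX)=65/3, d(MO,UWX)=32/3
iteration 4: select MO,UWX (d=32/3); attach at lengths (13/3, 5/6); label the merged cluster MOUWX
  updated: d(F,MOUWX)=93/5
iteration 5: select F,MOUWX (d=93/5); attach at lengths (93/10, 119/30); label the merged cluster FMOUWX
final tree: (F:93/10,((M:1,O:1):13/3,(U:9/2,(W:3,X:3):3/2):5/6):119/30)
total length: 973/30

973/30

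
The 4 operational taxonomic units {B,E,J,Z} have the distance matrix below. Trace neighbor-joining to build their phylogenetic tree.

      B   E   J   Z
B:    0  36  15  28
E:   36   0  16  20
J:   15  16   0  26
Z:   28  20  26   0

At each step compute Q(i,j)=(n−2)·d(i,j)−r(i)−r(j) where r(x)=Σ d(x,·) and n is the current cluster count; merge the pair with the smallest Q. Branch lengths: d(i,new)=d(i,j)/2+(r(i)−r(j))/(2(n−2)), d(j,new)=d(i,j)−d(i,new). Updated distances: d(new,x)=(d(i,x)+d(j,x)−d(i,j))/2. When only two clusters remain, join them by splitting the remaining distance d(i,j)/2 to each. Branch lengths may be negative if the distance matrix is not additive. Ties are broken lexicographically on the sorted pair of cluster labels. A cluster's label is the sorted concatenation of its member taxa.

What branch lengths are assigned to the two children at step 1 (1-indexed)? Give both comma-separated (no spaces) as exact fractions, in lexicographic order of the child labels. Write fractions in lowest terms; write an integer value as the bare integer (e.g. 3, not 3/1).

13,2

iteration 1: select B,J (d=15, Q=-106); attach at lengths (13, 2); label the merged cluster BJ
  updated: d(BJ,E)=37/2, d(BJ,Z)=39/2
iteration 2: select BJ,E (d=37/2, Q=-58); attach at lengths (9, 19/2); label the merged cluster BEJ
  updated: d(BEJ,Z)=21/2
iteration 3: select BEJ,Z (d=21/2); attach at lengths (21/4, 21/4); label the merged cluster BEJZ
final tree: (((B:13,J:2):9,E:19/2):21/4,Z:21/4)
total length: 44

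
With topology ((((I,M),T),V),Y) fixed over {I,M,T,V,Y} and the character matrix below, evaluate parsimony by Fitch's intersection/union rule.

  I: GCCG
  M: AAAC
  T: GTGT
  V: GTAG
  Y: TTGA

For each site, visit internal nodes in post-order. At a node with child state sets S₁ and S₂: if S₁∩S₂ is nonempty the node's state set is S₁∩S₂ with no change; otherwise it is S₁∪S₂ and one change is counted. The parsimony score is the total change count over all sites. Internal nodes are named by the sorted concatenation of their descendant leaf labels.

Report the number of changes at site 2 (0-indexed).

3

site 0, node IM: I={G} ∪ M={A} → {A,G} (+1)
site 0, node IMT: IM={A,G} ∩ T={G} → {G} (+0)
site 0, node IMTV: IMT={G} ∩ V={G} → {G} (+0)
site 0, node IMTVY: IMTV={G} ∪ Y={T} → {G,T} (+1)
site 1, node IM: I={C} ∪ M={A} → {A,C} (+1)
site 1, node IMT: IM={A,C} ∪ T={T} → {A,C,T} (+1)
site 1, node IMTV: IMT={A,C,T} ∩ V={T} → {T} (+0)
site 1, node IMTVY: IMTV={T} ∩ Y={T} → {T} (+0)
site 2, node IM: I={C} ∪ M={A} → {A,C} (+1)
site 2, node IMT: IM={A,C} ∪ T={G} → {A,C,G} (+1)
site 2, node IMTV: IMT={A,C,G} ∩ V={A} → {A} (+0)
site 2, node IMTVY: IMTV={A} ∪ Y={G} → {A,G} (+1)
site 3, node IM: I={G} ∪ M={C} → {C,G} (+1)
site 3, node IMT: IM={C,G} ∪ T={T} → {C,G,T} (+1)
site 3, node IMTV: IMT={C,G,T} ∩ V={G} → {G} (+0)
site 3, node IMTVY: IMTV={G} ∪ Y={A} → {A,G} (+1)
per-site changes: [2, 2, 3, 3]; total = 10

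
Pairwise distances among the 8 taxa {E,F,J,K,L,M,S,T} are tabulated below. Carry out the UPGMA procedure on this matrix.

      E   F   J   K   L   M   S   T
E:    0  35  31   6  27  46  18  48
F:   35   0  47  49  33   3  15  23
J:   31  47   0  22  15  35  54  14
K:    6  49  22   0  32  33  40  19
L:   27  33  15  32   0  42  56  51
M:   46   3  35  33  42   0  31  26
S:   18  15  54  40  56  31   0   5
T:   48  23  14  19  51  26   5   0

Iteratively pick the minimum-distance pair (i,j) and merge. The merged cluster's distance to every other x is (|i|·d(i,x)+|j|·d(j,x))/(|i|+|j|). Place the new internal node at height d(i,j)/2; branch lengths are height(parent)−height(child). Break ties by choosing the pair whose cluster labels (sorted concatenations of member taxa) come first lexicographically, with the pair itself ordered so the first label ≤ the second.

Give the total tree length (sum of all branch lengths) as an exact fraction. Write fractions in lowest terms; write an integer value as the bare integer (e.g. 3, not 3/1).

633/8

step 1: merge (F,M) at d=3; branch lengths F→3/2, M→3/2; new cluster FM
  updated: d(E,FM)=81/2, d(FM,J)=41, d(FM,K)=41, d(FM,L)=75/2, d(FM,S)=23, d(FM,T)=49/2
step 2: merge (S,T) at d=5; branch lengths S→5/2, T→5/2; new cluster ST
  updated: d(E,ST)=33, d(FM,ST)=95/4, d(J,ST)=34, d(K,ST)=59/2, d(L,ST)=107/2
step 3: merge (E,K) at d=6; branch lengths E→3, K→3; new cluster EK
  updated: d(EK,FM)=163/4, d(EK,J)=53/2, d(EK,L)=59/2, d(EK,ST)=125/4
step 4: merge (J,L) at d=15; branch lengths J→15/2, L→15/2; new cluster JL
  updated: d(EK,JL)=28, d(FM,JL)=157/4, d(JL,ST)=175/4
step 5: merge (FM,ST) at d=95/4; branch lengths FM→83/8, ST→75/8; new cluster FMST
  updated: d(EK,FMST)=36, d(FMST,JL)=83/2
step 6: merge (EK,JL) at d=28; branch lengths EK→11, JL→13/2; new cluster EJKL
  updated: d(EJKL,FMST)=155/4
step 7: merge (EJKL,FMST) at d=155/4; branch lengths EJKL→43/8, FMST→15/2; new cluster EFJKLMST
final tree: (((E:3,K:3):11,(J:15/2,L:15/2):13/2):43/8,((F:3/2,M:3/2):83/8,(S:5/2,T:5/2):75/8):15/2)
total length: 633/8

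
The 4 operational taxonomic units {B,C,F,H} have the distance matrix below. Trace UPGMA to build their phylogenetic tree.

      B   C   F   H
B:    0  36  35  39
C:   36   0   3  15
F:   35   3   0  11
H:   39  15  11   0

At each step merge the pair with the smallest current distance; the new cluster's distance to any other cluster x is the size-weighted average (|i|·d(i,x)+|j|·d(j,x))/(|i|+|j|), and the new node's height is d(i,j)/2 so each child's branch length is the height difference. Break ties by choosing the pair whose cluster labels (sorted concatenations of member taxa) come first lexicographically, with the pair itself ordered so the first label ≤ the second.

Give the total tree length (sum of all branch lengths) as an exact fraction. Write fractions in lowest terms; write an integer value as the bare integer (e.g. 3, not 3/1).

134/3

step 1: merge (C,F) at d=3; branch lengths C→3/2, F→3/2; new cluster CF
  updated: d(B,CF)=71/2, d(CF,H)=13
step 2: merge (CF,H) at d=13; branch lengths CF→5, H→13/2; new cluster CFH
  updated: d(B,CFH)=110/3
step 3: merge (B,CFH) at d=110/3; branch lengths B→55/3, CFH→71/6; new cluster BCFH
final tree: (B:55/3,((C:3/2,F:3/2):5,H:13/2):71/6)
total length: 134/3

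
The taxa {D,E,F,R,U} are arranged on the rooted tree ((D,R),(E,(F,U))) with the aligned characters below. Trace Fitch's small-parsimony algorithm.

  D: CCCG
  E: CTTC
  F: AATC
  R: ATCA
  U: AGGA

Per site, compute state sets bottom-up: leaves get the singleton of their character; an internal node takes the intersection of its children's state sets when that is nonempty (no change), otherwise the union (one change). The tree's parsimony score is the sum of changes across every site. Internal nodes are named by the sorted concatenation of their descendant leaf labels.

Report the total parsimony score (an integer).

site 0, node DR: D={C} ∪ R={A} → {A,C} (+1)
site 0, node FU: F={A} ∩ U={A} → {A} (+0)
site 0, node EFU: E={C} ∪ FU={A} → {A,C} (+1)
site 0, node DEFRU: DR={A,C} ∩ EFU={A,C} → {A,C} (+0)
site 1, node DR: D={C} ∪ R={T} → {C,T} (+1)
site 1, node FU: F={A} ∪ U={G} → {A,G} (+1)
site 1, node EFU: E={T} ∪ FU={A,G} → {A,G,T} (+1)
site 1, node DEFRU: DR={C,T} ∩ EFU={A,G,T} → {T} (+0)
site 2, node DR: D={C} ∩ R={C} → {C} (+0)
site 2, node FU: F={T} ∪ U={G} → {G,T} (+1)
site 2, node EFU: E={T} ∩ FU={G,T} → {T} (+0)
site 2, node DEFRU: DR={C} ∪ EFU={T} → {C,T} (+1)
site 3, node DR: D={G} ∪ R={A} → {A,G} (+1)
site 3, node FU: F={C} ∪ U={A} → {A,C} (+1)
site 3, node EFU: E={C} ∩ FU={A,C} → {C} (+0)
site 3, node DEFRU: DR={A,G} ∪ EFU={C} → {A,C,G} (+1)
per-site changes: [2, 3, 2, 3]; total = 10

10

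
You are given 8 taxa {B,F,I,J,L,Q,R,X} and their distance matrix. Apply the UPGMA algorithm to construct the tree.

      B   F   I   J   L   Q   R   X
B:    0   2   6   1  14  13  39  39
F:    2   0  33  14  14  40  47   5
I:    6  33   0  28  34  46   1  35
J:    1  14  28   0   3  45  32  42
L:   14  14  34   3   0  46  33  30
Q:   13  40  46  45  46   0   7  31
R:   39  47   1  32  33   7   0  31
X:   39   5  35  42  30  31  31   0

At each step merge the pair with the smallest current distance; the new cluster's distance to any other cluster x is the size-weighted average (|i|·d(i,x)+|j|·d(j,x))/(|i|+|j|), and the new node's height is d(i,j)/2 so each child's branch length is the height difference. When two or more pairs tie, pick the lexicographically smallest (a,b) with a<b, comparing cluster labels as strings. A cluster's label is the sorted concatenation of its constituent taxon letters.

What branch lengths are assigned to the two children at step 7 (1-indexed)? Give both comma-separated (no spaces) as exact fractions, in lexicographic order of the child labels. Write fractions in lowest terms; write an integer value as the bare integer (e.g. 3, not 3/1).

281/60,191/60

step 1: merge (B,J) at d=1; branch lengths B→1/2, J→1/2; new cluster BJ
  updated: d(BJ,F)=8, d(BJ,I)=17, d(BJ,L)=17/2, d(BJ,Q)=29, d(BJ,R)=71/2, d(BJ,X)=81/2
step 2: merge (I,R) at d=1; branch lengths I→1/2, R→1/2; new cluster IR
  updated: d(BJ,IR)=105/4, d(F,IR)=40, d(IR,L)=67/2, d(IR,Q)=53/2, d(IR,X)=33
step 3: merge (F,X) at d=5; branch lengths F→5/2, X→5/2; new cluster FX
  updated: d(BJ,FX)=97/4, d(FX,IR)=73/2, d(FX,L)=22, d(FX,Q)=71/2
step 4: merge (BJ,L) at d=17/2; branch lengths BJ→15/4, L→17/4; new cluster BJL
  updated: d(BJL,FX)=47/2, d(BJL,IR)=86/3, d(BJL,Q)=104/3
step 5: merge (BJL,FX) at d=47/2; branch lengths BJL→15/2, FX→37/4; new cluster BFJLX
  updated: d(BFJLX,IR)=159/5, d(BFJLX,Q)=35
step 6: merge (IR,Q) at d=53/2; branch lengths IR→51/4, Q→53/4; new cluster IQR
  updated: d(BFJLX,IQR)=493/15
step 7: merge (BFJLX,IQR) at d=493/15; branch lengths BFJLX→281/60, IQR→191/60; new cluster BFIJLQRX
final tree: ((((B:1/2,J:1/2):15/4,L:17/4):15/2,(F:5/2,X:5/2):37/4):281/60,((I:1/2,R:1/2):51/4,Q:53/4):191/60)
total length: 3937/60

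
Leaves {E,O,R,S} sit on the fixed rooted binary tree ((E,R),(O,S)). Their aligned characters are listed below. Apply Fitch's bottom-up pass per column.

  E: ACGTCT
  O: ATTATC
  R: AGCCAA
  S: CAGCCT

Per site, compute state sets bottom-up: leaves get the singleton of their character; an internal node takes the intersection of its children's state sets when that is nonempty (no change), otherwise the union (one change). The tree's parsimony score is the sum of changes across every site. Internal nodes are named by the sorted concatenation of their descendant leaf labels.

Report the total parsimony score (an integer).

ER@0: {A} ∩ {A} = {A} (intersection, +0)
OS@0: {A} ∪ {C} = {A,C} (union, +1)
EORS@0: {A} ∩ {A,C} = {A} (intersection, +0)
ER@1: {C} ∪ {G} = {C,G} (union, +1)
OS@1: {T} ∪ {A} = {A,T} (union, +1)
EORS@1: {C,G} ∪ {A,T} = {A,C,G,T} (union, +1)
ER@2: {G} ∪ {C} = {C,G} (union, +1)
OS@2: {T} ∪ {G} = {G,T} (union, +1)
EORS@2: {C,G} ∩ {G,T} = {G} (intersection, +0)
ER@3: {T} ∪ {C} = {C,T} (union, +1)
OS@3: {A} ∪ {C} = {A,C} (union, +1)
EORS@3: {C,T} ∩ {A,C} = {C} (intersection, +0)
ER@4: {C} ∪ {A} = {A,C} (union, +1)
OS@4: {T} ∪ {C} = {C,T} (union, +1)
EORS@4: {A,C} ∩ {C,T} = {C} (intersection, +0)
ER@5: {T} ∪ {A} = {A,T} (union, +1)
OS@5: {C} ∪ {T} = {C,T} (union, +1)
EORS@5: {A,T} ∩ {C,T} = {T} (intersection, +0)
per-site changes: [1, 3, 2, 2, 2, 2]; total = 12

12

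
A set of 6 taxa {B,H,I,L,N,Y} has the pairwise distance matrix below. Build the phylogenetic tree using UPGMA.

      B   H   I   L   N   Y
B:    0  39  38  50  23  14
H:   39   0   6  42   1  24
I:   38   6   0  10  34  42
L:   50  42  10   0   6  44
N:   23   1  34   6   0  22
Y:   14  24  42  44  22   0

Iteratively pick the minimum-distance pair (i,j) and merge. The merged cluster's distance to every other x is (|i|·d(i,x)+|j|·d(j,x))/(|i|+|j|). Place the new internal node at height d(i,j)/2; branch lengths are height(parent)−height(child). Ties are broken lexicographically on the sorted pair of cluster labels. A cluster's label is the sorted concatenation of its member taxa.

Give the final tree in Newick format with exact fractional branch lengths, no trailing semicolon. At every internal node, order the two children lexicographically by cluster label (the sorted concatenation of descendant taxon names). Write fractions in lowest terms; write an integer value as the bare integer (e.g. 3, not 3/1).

((B:7,Y:7):85/8,((H:1/2,N:1/2):21/2,(I:5,L:5):6):53/8)

iteration 1: select H,N (d=1); attach at lengths (1/2, 1/2); label the merged cluster HN
  updated: d(B,HN)=31, d(HN,I)=20, d(HN,L)=24, d(HN,Y)=23
iteration 2: select I,L (d=10); attach at lengths (5, 5); label the merged cluster IL
  updated: d(B,IL)=44, d(HN,IL)=22, d(IL,Y)=43
iteration 3: select B,Y (d=14); attach at lengths (7, 7); label the merged cluster BY
  updated: d(BY,HN)=27, d(BY,IL)=87/2
iteration 4: select HN,IL (d=22); attach at lengths (21/2, 6); label the merged cluster HILN
  updated: d(BY,HILN)=141/4
iteration 5: select BY,HILN (d=141/4); attach at lengths (85/8, 53/8); label the merged cluster BHILNY
final tree: ((B:7,Y:7):85/8,((H:1/2,N:1/2):21/2,(I:5,L:5):6):53/8)
total length: 235/4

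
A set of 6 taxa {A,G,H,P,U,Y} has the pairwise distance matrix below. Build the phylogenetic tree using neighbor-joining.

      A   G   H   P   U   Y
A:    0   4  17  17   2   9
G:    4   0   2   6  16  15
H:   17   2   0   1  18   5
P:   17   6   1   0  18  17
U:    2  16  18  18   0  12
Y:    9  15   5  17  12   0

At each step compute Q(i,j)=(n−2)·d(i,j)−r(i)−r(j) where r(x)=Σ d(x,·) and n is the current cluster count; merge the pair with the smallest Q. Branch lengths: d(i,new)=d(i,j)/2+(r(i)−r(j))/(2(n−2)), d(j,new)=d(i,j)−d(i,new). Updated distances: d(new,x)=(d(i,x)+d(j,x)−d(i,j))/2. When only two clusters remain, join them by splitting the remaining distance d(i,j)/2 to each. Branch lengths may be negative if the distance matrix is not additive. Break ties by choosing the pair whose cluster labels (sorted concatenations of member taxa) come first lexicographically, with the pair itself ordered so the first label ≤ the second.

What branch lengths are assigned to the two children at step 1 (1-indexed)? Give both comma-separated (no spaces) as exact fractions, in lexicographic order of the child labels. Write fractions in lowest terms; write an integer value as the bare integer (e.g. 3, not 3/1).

iteration 1: select A,U (d=2, Q=-107); attach at lengths (-9/8, 25/8); label the merged cluster AU
  updated: d(AU,G)=9, d(AU,H)=33/2, d(AU,P)=33/2, d(AU,Y)=19/2
iteration 2: select AU,Y (d=19/2, Q=-139/2); attach at lengths (67/12, 47/12); label the merged cluster AUY
  updated: d(AUY,G)=29/4, d(AUY,H)=6, d(AUY,P)=12
iteration 3: select AUY,G (d=29/4, Q=-26); attach at lengths (49/8, 9/8); label the merged cluster AGUY
  updated: d(AGUY,H)=3/8, d(AGUY,P)=43/8
iteration 4: select AGUY,H (d=3/8, Q=-27/4); attach at lengths (19/8, -2); label the merged cluster AGHUY
  updated: d(AGHUY,P)=3
iteration 5: select AGHUY,P (d=3); attach at lengths (3/2, 3/2); label the merged cluster AGHPUY
final tree: (((((A:-9/8,U:25/8):67/12,Y:47/12):49/8,G:9/8):19/8,H:-2):3/2,P:3/2)
total length: 177/8

-9/8,25/8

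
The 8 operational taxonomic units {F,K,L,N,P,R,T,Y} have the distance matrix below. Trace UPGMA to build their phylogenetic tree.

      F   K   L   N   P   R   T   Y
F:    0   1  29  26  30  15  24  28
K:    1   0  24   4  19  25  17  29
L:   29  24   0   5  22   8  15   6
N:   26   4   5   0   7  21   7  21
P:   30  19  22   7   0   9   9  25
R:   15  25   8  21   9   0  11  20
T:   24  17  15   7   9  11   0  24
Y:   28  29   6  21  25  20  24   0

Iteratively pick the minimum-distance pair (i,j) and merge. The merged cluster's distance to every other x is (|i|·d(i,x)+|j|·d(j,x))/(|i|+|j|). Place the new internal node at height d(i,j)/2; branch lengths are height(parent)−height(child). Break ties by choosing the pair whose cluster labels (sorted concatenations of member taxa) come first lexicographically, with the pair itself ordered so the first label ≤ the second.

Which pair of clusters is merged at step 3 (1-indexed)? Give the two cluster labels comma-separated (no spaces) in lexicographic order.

step 1: merge (F,K) at d=1; branch lengths F→1/2, K→1/2; new cluster FK
  updated: d(FK,L)=53/2, d(FK,N)=15, d(FK,P)=49/2, d(FK,R)=20, d(FK,T)=41/2, d(FK,Y)=57/2
step 2: merge (L,N) at d=5; branch lengths L→5/2, N→5/2; new cluster LN
  updated: d(FK,LN)=83/4, d(LN,P)=29/2, d(LN,R)=29/2, d(LN,T)=11, d(LN,Y)=27/2
step 3: merge (P,R) at d=9; branch lengths P→9/2, R→9/2; new cluster PR
  updated: d(FK,PR)=89/4, d(LN,PR)=29/2, d(PR,T)=10, d(PR,Y)=45/2
step 4: merge (PR,T) at d=10; branch lengths PR→1/2, T→5; new cluster PRT
  updated: d(FK,PRT)=65/3, d(LN,PRT)=40/3, d(PRT,Y)=23
step 5: merge (LN,PRT) at d=40/3; branch lengths LN→25/6, PRT→5/3; new cluster LNPRT
  updated: d(FK,LNPRT)=213/10, d(LNPRT,Y)=96/5
step 6: merge (LNPRT,Y) at d=96/5; branch lengths LNPRT→44/15, Y→48/5; new cluster LNPRTY
  updated: d(FK,LNPRTY)=45/2
step 7: merge (FK,LNPRTY) at d=45/2; branch lengths FK→43/4, LNPRTY→33/20; new cluster FKLNPRTY
final tree: ((F:1/2,K:1/2):43/4,(((L:5/2,N:5/2):25/6,((P:9/2,R:9/2):1/2,T:5):5/3):44/15,Y:48/5):33/20)
total length: 769/15

P,R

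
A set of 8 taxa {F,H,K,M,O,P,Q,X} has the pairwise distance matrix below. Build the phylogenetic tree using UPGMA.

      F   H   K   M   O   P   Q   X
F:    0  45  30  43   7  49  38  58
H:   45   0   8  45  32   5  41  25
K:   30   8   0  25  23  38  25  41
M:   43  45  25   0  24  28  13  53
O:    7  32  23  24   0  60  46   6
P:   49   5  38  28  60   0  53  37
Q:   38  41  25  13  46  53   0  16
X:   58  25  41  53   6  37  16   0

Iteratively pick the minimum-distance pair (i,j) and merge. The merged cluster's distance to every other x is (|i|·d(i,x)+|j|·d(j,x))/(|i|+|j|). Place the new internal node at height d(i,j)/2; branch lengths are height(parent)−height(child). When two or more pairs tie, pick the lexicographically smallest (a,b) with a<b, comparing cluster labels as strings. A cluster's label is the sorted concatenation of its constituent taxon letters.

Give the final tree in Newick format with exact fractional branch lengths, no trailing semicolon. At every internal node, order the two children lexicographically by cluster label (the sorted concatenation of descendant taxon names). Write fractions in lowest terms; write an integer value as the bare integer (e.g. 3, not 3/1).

((F:65/4,(O:3,X:3):53/4):149/60,(((H:5/2,P:5/2):9,K:23/2):79/12,(M:13/2,Q:13/2):139/12):13/20)

iteration 1: select H,P (d=5); attach at lengths (5/2, 5/2); label the merged cluster HP
  updated: d(F,HP)=47, d(HP,K)=23, d(HP,M)=73/2, d(HP,O)=46, d(HP,Q)=47, d(HP,X)=31
iteration 2: select O,X (d=6); attach at lengths (3, 3); label the merged cluster OX
  updated: d(F,OX)=65/2, d(HP,OX)=77/2, d(K,OX)=32, d(M,OX)=77/2, d(OX,Q)=31
iteration 3: select M,Q (d=13); attach at lengths (13/2, 13/2); label the merged cluster MQ
  updated: d(F,MQ)=81/2, d(HP,MQ)=167/4, d(K,MQ)=25, d(MQ,OX)=139/4
iteration 4: select HP,K (d=23); attach at lengths (9, 23/2); label the merged cluster HKP
  updated: d(F,HKP)=124/3, d(HKP,MQ)=217/6, d(HKP,OX)=109/3
iteration 5: select F,OX (d=65/2); attach at lengths (65/4, 53/4); label the merged cluster FOX
  updated: d(FOX,HKP)=38, d(FOX,MQ)=110/3
iteration 6: select HKP,MQ (d=217/6); attach at lengths (79/12, 139/12); label the merged cluster HKMPQ
  updated: d(FOX,HKMPQ)=562/15
iteration 7: select FOX,HKMPQ (d=562/15); attach at lengths (149/60, 13/20); label the merged cluster FHKMOPQX
final tree: ((F:65/4,(O:3,X:3):53/4):149/60,(((H:5/2,P:5/2):9,K:23/2):79/12,(M:13/2,Q:13/2):139/12):13/20)
total length: 953/10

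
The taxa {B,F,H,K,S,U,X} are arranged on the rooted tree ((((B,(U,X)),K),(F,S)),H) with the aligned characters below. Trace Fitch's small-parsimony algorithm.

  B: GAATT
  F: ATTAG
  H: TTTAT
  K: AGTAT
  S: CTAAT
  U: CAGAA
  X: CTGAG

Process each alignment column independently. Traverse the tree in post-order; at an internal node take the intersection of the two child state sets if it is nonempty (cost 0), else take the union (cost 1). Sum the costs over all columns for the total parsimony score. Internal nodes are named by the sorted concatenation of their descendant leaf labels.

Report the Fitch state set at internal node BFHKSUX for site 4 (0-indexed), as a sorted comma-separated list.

T

[col 0] UX: children U:{C}, X:{C} ∩→ {C}; cost 0
[col 0] BUX: children B:{G}, UX:{C} ∪→ {C,G}; cost 1
[col 0] BKUX: children BUX:{C,G}, K:{A} ∪→ {A,C,G}; cost 1
[col 0] FS: children F:{A}, S:{C} ∪→ {A,C}; cost 1
[col 0] BFKSUX: children BKUX:{A,C,G}, FS:{A,C} ∩→ {A,C}; cost 0
[col 0] BFHKSUX: children BFKSUX:{A,C}, H:{T} ∪→ {A,C,T}; cost 1
[col 1] UX: children U:{A}, X:{T} ∪→ {A,T}; cost 1
[col 1] BUX: children B:{A}, UX:{A,T} ∩→ {A}; cost 0
[col 1] BKUX: children BUX:{A}, K:{G} ∪→ {A,G}; cost 1
[col 1] FS: children F:{T}, S:{T} ∩→ {T}; cost 0
[col 1] BFKSUX: children BKUX:{A,G}, FS:{T} ∪→ {A,G,T}; cost 1
[col 1] BFHKSUX: children BFKSUX:{A,G,T}, H:{T} ∩→ {T}; cost 0
[col 2] UX: children U:{G}, X:{G} ∩→ {G}; cost 0
[col 2] BUX: children B:{A}, UX:{G} ∪→ {A,G}; cost 1
[col 2] BKUX: children BUX:{A,G}, K:{T} ∪→ {A,G,T}; cost 1
[col 2] FS: children F:{T}, S:{A} ∪→ {A,T}; cost 1
[col 2] BFKSUX: children BKUX:{A,G,T}, FS:{A,T} ∩→ {A,T}; cost 0
[col 2] BFHKSUX: children BFKSUX:{A,T}, H:{T} ∩→ {T}; cost 0
[col 3] UX: children U:{A}, X:{A} ∩→ {A}; cost 0
[col 3] BUX: children B:{T}, UX:{A} ∪→ {A,T}; cost 1
[col 3] BKUX: children BUX:{A,T}, K:{A} ∩→ {A}; cost 0
[col 3] FS: children F:{A}, S:{A} ∩→ {A}; cost 0
[col 3] BFKSUX: children BKUX:{A}, FS:{A} ∩→ {A}; cost 0
[col 3] BFHKSUX: children BFKSUX:{A}, H:{A} ∩→ {A}; cost 0
[col 4] UX: children U:{A}, X:{G} ∪→ {A,G}; cost 1
[col 4] BUX: children B:{T}, UX:{A,G} ∪→ {A,G,T}; cost 1
[col 4] BKUX: children BUX:{A,G,T}, K:{T} ∩→ {T}; cost 0
[col 4] FS: children F:{G}, S:{T} ∪→ {G,T}; cost 1
[col 4] BFKSUX: children BKUX:{T}, FS:{G,T} ∩→ {T}; cost 0
[col 4] BFHKSUX: children BFKSUX:{T}, H:{T} ∩→ {T}; cost 0
per-site changes: [4, 3, 3, 1, 3]; total = 14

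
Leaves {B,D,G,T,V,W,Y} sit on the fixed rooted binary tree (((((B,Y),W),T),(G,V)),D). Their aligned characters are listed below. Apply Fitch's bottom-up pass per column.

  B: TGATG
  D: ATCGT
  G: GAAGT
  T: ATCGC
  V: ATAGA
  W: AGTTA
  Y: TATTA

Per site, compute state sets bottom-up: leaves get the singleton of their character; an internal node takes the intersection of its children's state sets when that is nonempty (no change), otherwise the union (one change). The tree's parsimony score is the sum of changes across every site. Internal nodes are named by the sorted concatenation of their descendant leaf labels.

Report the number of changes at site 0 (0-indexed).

2

BY@0: {T} ∩ {T} = {T} (intersection, +0)
BWY@0: {T} ∪ {A} = {A,T} (union, +1)
BTWY@0: {A,T} ∩ {A} = {A} (intersection, +0)
GV@0: {G} ∪ {A} = {A,G} (union, +1)
BGTVWY@0: {A} ∩ {A,G} = {A} (intersection, +0)
BDGTVWY@0: {A} ∩ {A} = {A} (intersection, +0)
BY@1: {G} ∪ {A} = {A,G} (union, +1)
BWY@1: {A,G} ∩ {G} = {G} (intersection, +0)
BTWY@1: {G} ∪ {T} = {G,T} (union, +1)
GV@1: {A} ∪ {T} = {A,T} (union, +1)
BGTVWY@1: {G,T} ∩ {A,T} = {T} (intersection, +0)
BDGTVWY@1: {T} ∩ {T} = {T} (intersection, +0)
BY@2: {A} ∪ {T} = {A,T} (union, +1)
BWY@2: {A,T} ∩ {T} = {T} (intersection, +0)
BTWY@2: {T} ∪ {C} = {C,T} (union, +1)
GV@2: {A} ∩ {A} = {A} (intersection, +0)
BGTVWY@2: {C,T} ∪ {A} = {A,C,T} (union, +1)
BDGTVWY@2: {A,C,T} ∩ {C} = {C} (intersection, +0)
BY@3: {T} ∩ {T} = {T} (intersection, +0)
BWY@3: {T} ∩ {T} = {T} (intersection, +0)
BTWY@3: {T} ∪ {G} = {G,T} (union, +1)
GV@3: {G} ∩ {G} = {G} (intersection, +0)
BGTVWY@3: {G,T} ∩ {G} = {G} (intersection, +0)
BDGTVWY@3: {G} ∩ {G} = {G} (intersection, +0)
BY@4: {G} ∪ {A} = {A,G} (union, +1)
BWY@4: {A,G} ∩ {A} = {A} (intersection, +0)
BTWY@4: {A} ∪ {C} = {A,C} (union, +1)
GV@4: {T} ∪ {A} = {A,T} (union, +1)
BGTVWY@4: {A,C} ∩ {A,T} = {A} (intersection, +0)
BDGTVWY@4: {A} ∪ {T} = {A,T} (union, +1)
per-site changes: [2, 3, 3, 1, 4]; total = 13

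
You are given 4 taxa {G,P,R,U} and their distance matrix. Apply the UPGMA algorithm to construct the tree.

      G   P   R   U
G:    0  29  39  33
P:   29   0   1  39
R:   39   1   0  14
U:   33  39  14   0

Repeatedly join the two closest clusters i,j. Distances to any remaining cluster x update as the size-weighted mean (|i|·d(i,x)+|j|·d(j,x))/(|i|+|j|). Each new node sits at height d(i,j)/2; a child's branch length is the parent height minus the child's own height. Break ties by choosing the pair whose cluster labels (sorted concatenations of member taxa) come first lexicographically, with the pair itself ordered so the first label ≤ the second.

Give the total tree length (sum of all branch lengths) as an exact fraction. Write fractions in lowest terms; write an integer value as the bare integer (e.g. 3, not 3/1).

569/12

iteration 1: select P,R (d=1); attach at lengths (1/2, 1/2); label the merged cluster PR
  updated: d(G,PR)=34, d(PR,U)=53/2
iteration 2: select PR,U (d=53/2); attach at lengths (51/4, 53/4); label the merged cluster PRU
  updated: d(G,PRU)=101/3
iteration 3: select G,PRU (d=101/3); attach at lengths (101/6, 43/12); label the merged cluster GPRU
final tree: (G:101/6,((P:1/2,R:1/2):51/4,U:53/4):43/12)
total length: 569/12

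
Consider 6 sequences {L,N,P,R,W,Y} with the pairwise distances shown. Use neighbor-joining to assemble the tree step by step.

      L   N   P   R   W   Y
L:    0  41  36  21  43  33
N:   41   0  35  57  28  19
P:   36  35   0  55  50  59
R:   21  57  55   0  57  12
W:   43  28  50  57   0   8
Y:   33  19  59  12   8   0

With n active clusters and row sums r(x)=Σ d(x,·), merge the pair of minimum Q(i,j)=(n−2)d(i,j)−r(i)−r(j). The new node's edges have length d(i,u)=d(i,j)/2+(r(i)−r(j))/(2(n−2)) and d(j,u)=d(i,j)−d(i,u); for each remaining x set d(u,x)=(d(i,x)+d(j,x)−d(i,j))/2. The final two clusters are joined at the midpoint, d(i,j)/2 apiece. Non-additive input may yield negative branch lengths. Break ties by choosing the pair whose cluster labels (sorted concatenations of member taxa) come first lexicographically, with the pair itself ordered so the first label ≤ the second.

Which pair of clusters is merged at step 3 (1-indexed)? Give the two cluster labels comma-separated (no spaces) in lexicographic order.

1. join L+R (d=21, Q=-292) ⇒ LR; edges |L|=7, |R|=14
  updated: d(LR,N)=77/2, d(LR,P)=35, d(LR,W)=79/2, d(LR,Y)=12
2. join W+Y (d=8, Q=-399/2) ⇒ WY; edges |W|=103/12, |Y|=-7/12
  updated: d(LR,WY)=87/4, d(N,WY)=39/2, d(P,WY)=101/2
3. join LR+P (d=35, Q=-583/4) ⇒ LPR; edges |LR|=179/16, |P|=381/16
  updated: d(LPR,N)=77/4, d(LPR,WY)=149/8
4. join LPR+N (d=77/4, Q=-459/8) ⇒ LNPR; edges |LPR|=147/16, |N|=161/16
  updated: d(LNPR,WY)=151/16
5. join LNPR+WY (d=151/16) ⇒ LNPRWY; edges |LNPR|=151/32, |WY|=151/32
final tree: ((((L:7,R:14):179/16,P:381/16):147/16,N:161/16):151/32,(W:103/12,Y:-7/12):151/32)
total length: 1483/16

LR,P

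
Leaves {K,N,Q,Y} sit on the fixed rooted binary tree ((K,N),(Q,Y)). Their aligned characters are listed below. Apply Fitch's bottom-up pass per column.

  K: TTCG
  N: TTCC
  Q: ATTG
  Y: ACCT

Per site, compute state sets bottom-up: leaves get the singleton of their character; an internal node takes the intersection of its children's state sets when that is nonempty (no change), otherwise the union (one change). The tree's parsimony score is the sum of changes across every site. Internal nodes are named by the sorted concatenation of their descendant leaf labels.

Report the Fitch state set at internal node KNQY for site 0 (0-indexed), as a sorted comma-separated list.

KN@0: {T} ∩ {T} = {T} (intersection, +0)
QY@0: {A} ∩ {A} = {A} (intersection, +0)
KNQY@0: {T} ∪ {A} = {A,T} (union, +1)
KN@1: {T} ∩ {T} = {T} (intersection, +0)
QY@1: {T} ∪ {C} = {C,T} (union, +1)
KNQY@1: {T} ∩ {C,T} = {T} (intersection, +0)
KN@2: {C} ∩ {C} = {C} (intersection, +0)
QY@2: {T} ∪ {C} = {C,T} (union, +1)
KNQY@2: {C} ∩ {C,T} = {C} (intersection, +0)
KN@3: {G} ∪ {C} = {C,G} (union, +1)
QY@3: {G} ∪ {T} = {G,T} (union, +1)
KNQY@3: {C,G} ∩ {G,T} = {G} (intersection, +0)
per-site changes: [1, 1, 1, 2]; total = 5

A,T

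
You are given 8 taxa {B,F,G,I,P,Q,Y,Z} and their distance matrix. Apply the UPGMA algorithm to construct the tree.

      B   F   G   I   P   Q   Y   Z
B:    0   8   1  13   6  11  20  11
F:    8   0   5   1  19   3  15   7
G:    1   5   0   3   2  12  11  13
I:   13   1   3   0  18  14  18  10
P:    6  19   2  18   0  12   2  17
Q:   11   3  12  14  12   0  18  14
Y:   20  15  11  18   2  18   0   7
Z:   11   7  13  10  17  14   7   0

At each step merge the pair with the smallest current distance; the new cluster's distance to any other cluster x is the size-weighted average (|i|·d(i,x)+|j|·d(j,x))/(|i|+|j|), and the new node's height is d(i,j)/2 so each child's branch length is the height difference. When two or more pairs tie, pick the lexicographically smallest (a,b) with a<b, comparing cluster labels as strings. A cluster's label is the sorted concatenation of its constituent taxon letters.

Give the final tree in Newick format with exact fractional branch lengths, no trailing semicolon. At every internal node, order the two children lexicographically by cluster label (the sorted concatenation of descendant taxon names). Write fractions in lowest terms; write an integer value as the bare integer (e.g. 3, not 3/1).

iteration 1: select B,G (d=1); attach at lengths (1/2, 1/2); label the merged cluster BG
  updated: d(BG,F)=13/2, d(BG,I)=8, d(BG,P)=4, d(BG,Q)=23/2, d(BG,Y)=31/2, d(BG,Z)=12
iteration 2: select F,I (d=1); attach at lengths (1/2, 1/2); label the merged cluster FI
  updated: d(BG,FI)=29/4, d(FI,P)=37/2, d(FI,Q)=17/2, d(FI,Y)=33/2, d(FI,Z)=17/2
iteration 3: select P,Y (d=2); attach at lengths (1, 1); label the merged cluster PY
  updated: d(BG,PY)=39/4, d(FI,PY)=35/2, d(PY,Q)=15, d(PY,Z)=12
iteration 4: select BG,FI (d=29/4); attach at lengths (25/8, 25/8); label the merged cluster BFGI
  updated: d(BFGI,PY)=109/8, d(BFGI,Q)=10, d(BFGI,Z)=41/4
iteration 5: select BFGI,Q (d=10); attach at lengths (11/8, 5); label the merged cluster BFGIQ
  updated: d(BFGIQ,PY)=139/10, d(BFGIQ,Z)=11
iteration 6: select BFGIQ,Z (d=11); attach at lengths (1/2, 11/2); label the merged cluster BFGIQZ
  updated: d(BFGIQZ,PY)=163/12
iteration 7: select BFGIQZ,PY (d=163/12); attach at lengths (31/24, 139/24); label the merged cluster BFGIPQYZ
final tree: (((((B:1/2,G:1/2):25/8,(F:1/2,I:1/2):25/8):11/8,Q:5):1/2,Z:11/2):31/24,(P:1,Y:1):139/24)
total length: 713/24

(((((B:1/2,G:1/2):25/8,(F:1/2,I:1/2):25/8):11/8,Q:5):1/2,Z:11/2):31/24,(P:1,Y:1):139/24)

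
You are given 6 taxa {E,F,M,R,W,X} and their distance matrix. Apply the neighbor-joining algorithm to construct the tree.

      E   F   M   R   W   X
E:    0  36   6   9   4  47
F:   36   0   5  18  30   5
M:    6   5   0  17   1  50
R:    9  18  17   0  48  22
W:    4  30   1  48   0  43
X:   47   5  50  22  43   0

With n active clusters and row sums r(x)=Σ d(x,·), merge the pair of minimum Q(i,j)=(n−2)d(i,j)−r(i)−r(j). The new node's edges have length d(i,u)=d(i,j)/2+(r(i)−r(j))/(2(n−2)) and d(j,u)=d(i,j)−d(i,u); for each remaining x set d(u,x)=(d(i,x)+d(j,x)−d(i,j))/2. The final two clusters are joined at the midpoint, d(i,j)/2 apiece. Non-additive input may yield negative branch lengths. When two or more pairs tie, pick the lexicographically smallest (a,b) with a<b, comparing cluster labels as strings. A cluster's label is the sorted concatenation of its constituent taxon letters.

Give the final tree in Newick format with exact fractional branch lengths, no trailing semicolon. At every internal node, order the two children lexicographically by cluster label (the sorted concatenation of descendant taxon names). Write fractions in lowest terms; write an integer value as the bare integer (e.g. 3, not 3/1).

(((E:-1,((F:-53/8,X:93/8):51/4,R:19/4):65/4):11/2,M:-4):5/2,W:5/2)

1. join F+X (d=5, Q=-241) ⇒ FX; edges |F|=-53/8, |X|=93/8
  updated: d(E,FX)=39, d(FX,M)=25, d(FX,R)=35/2, d(FX,W)=34
2. join FX+R (d=35/2, Q=-309/2) ⇒ FRX; edges |FX|=51/4, |R|=19/4
  updated: d(E,FRX)=61/4, d(FRX,M)=49/4, d(FRX,W)=129/4
3. join E+FRX (d=61/4, Q=-109/2) ⇒ EFRX; edges |E|=-1, |FRX|=65/4
  updated: d(EFRX,M)=3/2, d(EFRX,W)=21/2
4. join EFRX+M (d=3/2, Q=-13) ⇒ EFMRX; edges |EFRX|=11/2, |M|=-4
  updated: d(EFMRX,W)=5
5. join EFMRX+W (d=5) ⇒ EFMRWX; edges |EFMRX|=5/2, |W|=5/2
final tree: (((E:-1,((F:-53/8,X:93/8):51/4,R:19/4):65/4):11/2,M:-4):5/2,W:5/2)
total length: 177/4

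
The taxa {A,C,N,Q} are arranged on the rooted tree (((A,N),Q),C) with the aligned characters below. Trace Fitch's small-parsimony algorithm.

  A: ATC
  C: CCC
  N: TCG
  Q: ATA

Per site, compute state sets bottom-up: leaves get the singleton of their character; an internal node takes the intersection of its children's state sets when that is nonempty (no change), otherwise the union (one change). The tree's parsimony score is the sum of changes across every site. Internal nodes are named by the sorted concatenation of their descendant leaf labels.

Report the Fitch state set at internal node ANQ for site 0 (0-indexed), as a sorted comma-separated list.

site 0, node AN: A={A} ∪ N={T} → {A,T} (+1)
site 0, node ANQ: AN={A,T} ∩ Q={A} → {A} (+0)
site 0, node ACNQ: ANQ={A} ∪ C={C} → {A,C} (+1)
site 1, node AN: A={T} ∪ N={C} → {C,T} (+1)
site 1, node ANQ: AN={C,T} ∩ Q={T} → {T} (+0)
site 1, node ACNQ: ANQ={T} ∪ C={C} → {C,T} (+1)
site 2, node AN: A={C} ∪ N={G} → {C,G} (+1)
site 2, node ANQ: AN={C,G} ∪ Q={A} → {A,C,G} (+1)
site 2, node ACNQ: ANQ={A,C,G} ∩ C={C} → {C} (+0)
per-site changes: [2, 2, 2]; total = 6

A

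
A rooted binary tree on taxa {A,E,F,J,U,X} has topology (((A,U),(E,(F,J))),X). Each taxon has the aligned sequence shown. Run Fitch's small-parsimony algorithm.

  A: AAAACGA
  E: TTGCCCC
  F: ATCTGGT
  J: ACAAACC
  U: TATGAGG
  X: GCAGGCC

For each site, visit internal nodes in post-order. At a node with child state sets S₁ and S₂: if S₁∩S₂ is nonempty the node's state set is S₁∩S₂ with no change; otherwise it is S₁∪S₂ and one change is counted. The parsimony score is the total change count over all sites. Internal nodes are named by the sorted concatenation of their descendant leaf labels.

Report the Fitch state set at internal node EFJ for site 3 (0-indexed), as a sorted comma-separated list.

[col 0] AU: children A:{A}, U:{T} ∪→ {A,T}; cost 1
[col 0] FJ: children F:{A}, J:{A} ∩→ {A}; cost 0
[col 0] EFJ: children E:{T}, FJ:{A} ∪→ {A,T}; cost 1
[col 0] AEFJU: children AU:{A,T}, EFJ:{A,T} ∩→ {A,T}; cost 0
[col 0] AEFJUX: children AEFJU:{A,T}, X:{G} ∪→ {A,G,T}; cost 1
[col 1] AU: children A:{A}, U:{A} ∩→ {A}; cost 0
[col 1] FJ: children F:{T}, J:{C} ∪→ {C,T}; cost 1
[col 1] EFJ: children E:{T}, FJ:{C,T} ∩→ {T}; cost 0
[col 1] AEFJU: children AU:{A}, EFJ:{T} ∪→ {A,T}; cost 1
[col 1] AEFJUX: children AEFJU:{A,T}, X:{C} ∪→ {A,C,T}; cost 1
[col 2] AU: children A:{A}, U:{T} ∪→ {A,T}; cost 1
[col 2] FJ: children F:{C}, J:{A} ∪→ {A,C}; cost 1
[col 2] EFJ: children E:{G}, FJ:{A,C} ∪→ {A,C,G}; cost 1
[col 2] AEFJU: children AU:{A,T}, EFJ:{A,C,G} ∩→ {A}; cost 0
[col 2] AEFJUX: children AEFJU:{A}, X:{A} ∩→ {A}; cost 0
[col 3] AU: children A:{A}, U:{G} ∪→ {A,G}; cost 1
[col 3] FJ: children F:{T}, J:{A} ∪→ {A,T}; cost 1
[col 3] EFJ: children E:{C}, FJ:{A,T} ∪→ {A,C,T}; cost 1
[col 3] AEFJU: children AU:{A,G}, EFJ:{A,C,T} ∩→ {A}; cost 0
[col 3] AEFJUX: children AEFJU:{A}, X:{G} ∪→ {A,G}; cost 1
[col 4] AU: children A:{C}, U:{A} ∪→ {A,C}; cost 1
[col 4] FJ: children F:{G}, J:{A} ∪→ {A,G}; cost 1
[col 4] EFJ: children E:{C}, FJ:{A,G} ∪→ {A,C,G}; cost 1
[col 4] AEFJU: children AU:{A,C}, EFJ:{A,C,G} ∩→ {A,C}; cost 0
[col 4] AEFJUX: children AEFJU:{A,C}, X:{G} ∪→ {A,C,G}; cost 1
[col 5] AU: children A:{G}, U:{G} ∩→ {G}; cost 0
[col 5] FJ: children F:{G}, J:{C} ∪→ {C,G}; cost 1
[col 5] EFJ: children E:{C}, FJ:{C,G} ∩→ {C}; cost 0
[col 5] AEFJU: children AU:{G}, EFJ:{C} ∪→ {C,G}; cost 1
[col 5] AEFJUX: children AEFJU:{C,G}, X:{C} ∩→ {C}; cost 0
[col 6] AU: children A:{A}, U:{G} ∪→ {A,G}; cost 1
[col 6] FJ: children F:{T}, J:{C} ∪→ {C,T}; cost 1
[col 6] EFJ: children E:{C}, FJ:{C,T} ∩→ {C}; cost 0
[col 6] AEFJU: children AU:{A,G}, EFJ:{C} ∪→ {A,C,G}; cost 1
[col 6] AEFJUX: children AEFJU:{A,C,G}, X:{C} ∩→ {C}; cost 0
per-site changes: [3, 3, 3, 4, 4, 2, 3]; total = 22

A,C,T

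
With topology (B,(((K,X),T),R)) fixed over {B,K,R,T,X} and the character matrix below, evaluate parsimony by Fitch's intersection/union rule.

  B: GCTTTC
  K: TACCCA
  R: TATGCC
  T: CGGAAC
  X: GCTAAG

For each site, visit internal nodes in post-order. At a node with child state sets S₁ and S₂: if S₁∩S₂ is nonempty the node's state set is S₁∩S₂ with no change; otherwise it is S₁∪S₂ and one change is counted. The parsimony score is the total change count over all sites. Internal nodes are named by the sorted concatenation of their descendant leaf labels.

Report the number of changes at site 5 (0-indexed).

2

[col 0] KX: children K:{T}, X:{G} ∪→ {G,T}; cost 1
[col 0] KTX: children KX:{G,T}, T:{C} ∪→ {C,G,T}; cost 1
[col 0] KRTX: children KTX:{C,G,T}, R:{T} ∩→ {T}; cost 0
[col 0] BKRTX: children B:{G}, KRTX:{T} ∪→ {G,T}; cost 1
[col 1] KX: children K:{A}, X:{C} ∪→ {A,C}; cost 1
[col 1] KTX: children KX:{A,C}, T:{G} ∪→ {A,C,G}; cost 1
[col 1] KRTX: children KTX:{A,C,G}, R:{A} ∩→ {A}; cost 0
[col 1] BKRTX: children B:{C}, KRTX:{A} ∪→ {A,C}; cost 1
[col 2] KX: children K:{C}, X:{T} ∪→ {C,T}; cost 1
[col 2] KTX: children KX:{C,T}, T:{G} ∪→ {C,G,T}; cost 1
[col 2] KRTX: children KTX:{C,G,T}, R:{T} ∩→ {T}; cost 0
[col 2] BKRTX: children B:{T}, KRTX:{T} ∩→ {T}; cost 0
[col 3] KX: children K:{C}, X:{A} ∪→ {A,C}; cost 1
[col 3] KTX: children KX:{A,C}, T:{A} ∩→ {A}; cost 0
[col 3] KRTX: children KTX:{A}, R:{G} ∪→ {A,G}; cost 1
[col 3] BKRTX: children B:{T}, KRTX:{A,G} ∪→ {A,G,T}; cost 1
[col 4] KX: children K:{C}, X:{A} ∪→ {A,C}; cost 1
[col 4] KTX: children KX:{A,C}, T:{A} ∩→ {A}; cost 0
[col 4] KRTX: children KTX:{A}, R:{C} ∪→ {A,C}; cost 1
[col 4] BKRTX: children B:{T}, KRTX:{A,C} ∪→ {A,C,T}; cost 1
[col 5] KX: children K:{A}, X:{G} ∪→ {A,G}; cost 1
[col 5] KTX: children KX:{A,G}, T:{C} ∪→ {A,C,G}; cost 1
[col 5] KRTX: children KTX:{A,C,G}, R:{C} ∩→ {C}; cost 0
[col 5] BKRTX: children B:{C}, KRTX:{C} ∩→ {C}; cost 0
per-site changes: [3, 3, 2, 3, 3, 2]; total = 16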